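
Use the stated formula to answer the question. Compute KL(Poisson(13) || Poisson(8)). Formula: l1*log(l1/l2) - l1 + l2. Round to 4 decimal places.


KL divergence for Poisson:
KL = l1*log(l1/l2) - l1 + l2.
l1 = 13, l2 = 8.
log(13/8) = 0.485508.
l1*log(l1/l2) = 13 * 0.485508 = 6.311602.
KL = 6.311602 - 13 + 8 = 1.3116

1.3116


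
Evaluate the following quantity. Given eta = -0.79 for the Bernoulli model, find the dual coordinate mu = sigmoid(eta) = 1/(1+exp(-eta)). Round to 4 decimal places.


Dual coordinate (expectation parameter) for Bernoulli:
mu = 1/(1+exp(-eta)).
eta = -0.79.
exp(-eta) = exp(0.79) = 2.203396.
mu = 1/(1+2.203396) = 0.3122

0.3122


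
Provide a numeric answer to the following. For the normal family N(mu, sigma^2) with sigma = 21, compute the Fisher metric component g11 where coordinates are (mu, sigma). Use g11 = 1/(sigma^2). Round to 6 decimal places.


For the 2-parameter normal family, the Fisher metric has:
  g11 = 1/sigma^2, g22 = 2/sigma^2.
sigma = 21, sigma^2 = 441.
g11 = 0.002268

0.002268


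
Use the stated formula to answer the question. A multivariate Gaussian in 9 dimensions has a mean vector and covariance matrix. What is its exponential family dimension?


Exponential family dimension calculation:
For 9-dim MVN: mean has 9 params, covariance has 9*10/2 = 45 unique entries.
Total dim = 9 + 45 = 54.

54


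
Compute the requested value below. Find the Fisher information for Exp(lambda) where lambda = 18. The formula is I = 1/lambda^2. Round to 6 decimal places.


Fisher information for exponential: I(lambda) = 1/lambda^2.
lambda = 18, lambda^2 = 324.
I = 1/324 = 0.003086

0.003086


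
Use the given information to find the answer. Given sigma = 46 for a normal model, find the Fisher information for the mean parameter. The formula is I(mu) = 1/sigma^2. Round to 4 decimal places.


The Fisher information for the mean of a normal distribution is I(mu) = 1/sigma^2.
sigma = 46, so sigma^2 = 2116.
I(mu) = 1/2116 = 0.0005

0.0005


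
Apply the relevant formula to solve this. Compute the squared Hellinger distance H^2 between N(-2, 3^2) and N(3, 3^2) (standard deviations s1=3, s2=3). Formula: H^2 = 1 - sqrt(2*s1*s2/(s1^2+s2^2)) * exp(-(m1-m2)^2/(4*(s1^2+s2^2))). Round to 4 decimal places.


Squared Hellinger distance for Gaussians:
H^2 = 1 - sqrt(2*s1*s2/(s1^2+s2^2)) * exp(-(m1-m2)^2/(4*(s1^2+s2^2))).
s1^2 = 9, s2^2 = 9, s1^2+s2^2 = 18.
sqrt(2*3*3/(18)) = 1.0.
(m1-m2)^2 = (-5)^2 = 25.
exp(-25/(4*18)) = exp(-0.347222) = 0.706648.
H^2 = 1 - 1.0*0.706648 = 0.2934

0.2934


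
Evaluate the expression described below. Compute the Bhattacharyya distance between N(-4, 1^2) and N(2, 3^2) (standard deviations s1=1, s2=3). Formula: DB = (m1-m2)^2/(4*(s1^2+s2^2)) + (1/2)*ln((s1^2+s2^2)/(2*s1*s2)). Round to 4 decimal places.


Bhattacharyya distance between two Gaussians:
DB = (m1-m2)^2/(4*(s1^2+s2^2)) + (1/2)*ln((s1^2+s2^2)/(2*s1*s2)).
(m1-m2)^2 = (-6)^2 = 36.
s1^2+s2^2 = 1 + 9 = 10.
term1 = 36/40 = 0.9.
term2 = 0.5*ln(10/6.0) = 0.255413.
DB = 0.9 + 0.255413 = 1.1554

1.1554


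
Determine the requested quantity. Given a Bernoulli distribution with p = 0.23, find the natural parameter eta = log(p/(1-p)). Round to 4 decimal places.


Natural parameter for Bernoulli: eta = log(p/(1-p)).
p = 0.23, 1-p = 0.77.
p/(1-p) = 0.298701.
eta = log(0.298701) = -1.2083

-1.2083


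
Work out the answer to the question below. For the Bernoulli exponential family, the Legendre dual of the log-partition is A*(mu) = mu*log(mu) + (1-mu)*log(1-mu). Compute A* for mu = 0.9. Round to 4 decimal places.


Legendre transform for Bernoulli:
A*(mu) = mu*log(mu) + (1-mu)*log(1-mu).
mu = 0.9, 1-mu = 0.1.
mu*log(mu) = 0.9*log(0.9) = -0.094824.
(1-mu)*log(1-mu) = 0.1*log(0.1) = -0.230259.
A* = -0.094824 + -0.230259 = -0.3251

-0.3251


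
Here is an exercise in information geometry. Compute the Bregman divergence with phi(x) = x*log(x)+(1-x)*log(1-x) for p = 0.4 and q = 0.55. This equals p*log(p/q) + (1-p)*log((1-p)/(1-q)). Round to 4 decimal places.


Bregman divergence with negative entropy generator:
D = p*log(p/q) + (1-p)*log((1-p)/(1-q)).
p = 0.4, q = 0.55.
p*log(p/q) = 0.4*log(0.4/0.55) = -0.127381.
(1-p)*log((1-p)/(1-q)) = 0.6*log(0.6/0.45) = 0.172609.
D = -0.127381 + 0.172609 = 0.0452

0.0452


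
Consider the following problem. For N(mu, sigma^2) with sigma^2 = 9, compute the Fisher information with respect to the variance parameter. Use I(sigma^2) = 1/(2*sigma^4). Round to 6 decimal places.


Fisher information for variance: I(sigma^2) = 1/(2*sigma^4).
sigma^2 = 9, so sigma^4 = 81.
I = 1/(2*81) = 1/162 = 0.006173

0.006173


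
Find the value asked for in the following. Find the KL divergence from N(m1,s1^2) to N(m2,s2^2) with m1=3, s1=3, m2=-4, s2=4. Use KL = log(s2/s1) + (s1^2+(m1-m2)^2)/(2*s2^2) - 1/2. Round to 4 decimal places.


KL divergence between normal distributions:
KL = log(s2/s1) + (s1^2 + (m1-m2)^2)/(2*s2^2) - 1/2.
log(4/3) = 0.287682.
(3^2 + (3--4)^2)/(2*4^2) = (9 + 49)/32 = 1.8125.
KL = 0.287682 + 1.8125 - 0.5 = 1.6002

1.6002


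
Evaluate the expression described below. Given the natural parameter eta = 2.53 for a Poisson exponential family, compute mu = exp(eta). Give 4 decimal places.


Expectation parameter for Poisson exponential family:
mu = exp(eta).
eta = 2.53.
mu = exp(2.53) = 12.5535

12.5535


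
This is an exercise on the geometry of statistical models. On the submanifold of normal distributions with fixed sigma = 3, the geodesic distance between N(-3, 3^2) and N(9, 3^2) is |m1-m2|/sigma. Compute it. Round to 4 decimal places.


On the fixed-variance normal subfamily, geodesic distance = |m1-m2|/sigma.
|-3 - 9| = 12.
sigma = 3.
d = 12/3 = 4.0000

4.0000


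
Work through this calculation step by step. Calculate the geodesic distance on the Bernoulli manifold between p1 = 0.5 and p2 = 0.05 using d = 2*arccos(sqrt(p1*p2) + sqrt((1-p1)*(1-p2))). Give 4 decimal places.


Geodesic distance on Bernoulli manifold:
d(p1,p2) = 2*arccos(sqrt(p1*p2) + sqrt((1-p1)*(1-p2))).
sqrt(p1*p2) = sqrt(0.5*0.05) = 0.158114.
sqrt((1-p1)*(1-p2)) = sqrt(0.5*0.95) = 0.689202.
arg = 0.158114 + 0.689202 = 0.847316.
d = 2*arccos(0.847316) = 1.1198

1.1198


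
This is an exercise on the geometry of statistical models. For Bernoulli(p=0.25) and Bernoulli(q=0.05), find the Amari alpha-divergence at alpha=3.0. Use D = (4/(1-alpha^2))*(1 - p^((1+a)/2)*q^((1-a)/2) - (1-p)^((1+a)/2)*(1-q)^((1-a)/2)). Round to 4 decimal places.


Amari alpha-divergence:
D = (4/(1-alpha^2))*(1 - p^((1+a)/2)*q^((1-a)/2) - (1-p)^((1+a)/2)*(1-q)^((1-a)/2)).
alpha = 3.0, p = 0.25, q = 0.05.
e1 = (1+alpha)/2 = 2.0, e2 = (1-alpha)/2 = -1.0.
t1 = p^e1 * q^e2 = 0.25^2.0 * 0.05^-1.0 = 1.25.
t2 = (1-p)^e1 * (1-q)^e2 = 0.75^2.0 * 0.95^-1.0 = 0.592105.
4/(1-alpha^2) = -0.5.
D = -0.5*(1 - 1.25 - 0.592105) = 0.4211

0.4211


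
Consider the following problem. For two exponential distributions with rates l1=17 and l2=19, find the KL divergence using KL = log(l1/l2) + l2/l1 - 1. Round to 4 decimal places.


KL divergence for exponential family:
KL = log(l1/l2) + l2/l1 - 1.
log(17/19) = -0.111226.
19/17 = 1.117647.
KL = -0.111226 + 1.117647 - 1 = 0.0064

0.0064


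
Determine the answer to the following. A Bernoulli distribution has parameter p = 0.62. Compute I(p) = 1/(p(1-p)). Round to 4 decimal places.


For Bernoulli(p), Fisher information is I(p) = 1/(p*(1-p)).
p = 0.62, 1-p = 0.38.
p*(1-p) = 0.2356.
I(p) = 1/0.2356 = 4.2445

4.2445


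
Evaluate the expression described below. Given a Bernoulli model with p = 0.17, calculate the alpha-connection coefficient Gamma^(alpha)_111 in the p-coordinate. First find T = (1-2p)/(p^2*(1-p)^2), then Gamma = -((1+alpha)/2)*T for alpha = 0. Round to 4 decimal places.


Skewness (Amari-Chentsov) tensor: T = (1-2p)/(p^2*(1-p)^2).
p = 0.17, 1-2p = 0.66, p^2 = 0.0289, (1-p)^2 = 0.6889.
T = 0.66/(0.0289 * 0.6889) = 33.150487.
In the p-coordinate, Gamma^(alpha) = Gamma^(0) - (alpha/2)*T with Gamma^(0) = (1/2)*g'(p) = -T/2,
so Gamma^(alpha) = -((1+alpha)/2)*T.
alpha = 0, -(1+alpha)/2 = -0.5.
Gamma = -0.5 * 33.150487 = -16.5752

-16.5752


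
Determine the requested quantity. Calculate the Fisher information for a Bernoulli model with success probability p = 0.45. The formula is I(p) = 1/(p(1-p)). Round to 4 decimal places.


For Bernoulli(p), Fisher information is I(p) = 1/(p*(1-p)).
p = 0.45, 1-p = 0.55.
p*(1-p) = 0.2475.
I(p) = 1/0.2475 = 4.0404

4.0404


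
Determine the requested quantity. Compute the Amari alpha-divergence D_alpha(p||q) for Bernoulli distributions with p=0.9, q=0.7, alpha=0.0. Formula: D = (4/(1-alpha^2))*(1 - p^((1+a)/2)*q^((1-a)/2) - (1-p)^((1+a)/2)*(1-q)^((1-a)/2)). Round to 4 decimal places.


Amari alpha-divergence:
D = (4/(1-alpha^2))*(1 - p^((1+a)/2)*q^((1-a)/2) - (1-p)^((1+a)/2)*(1-q)^((1-a)/2)).
alpha = 0.0, p = 0.9, q = 0.7.
e1 = (1+alpha)/2 = 0.5, e2 = (1-alpha)/2 = 0.5.
t1 = p^e1 * q^e2 = 0.9^0.5 * 0.7^0.5 = 0.793725.
t2 = (1-p)^e1 * (1-q)^e2 = 0.1^0.5 * 0.3^0.5 = 0.173205.
4/(1-alpha^2) = 4.0.
D = 4.0*(1 - 0.793725 - 0.173205) = 0.1323

0.1323


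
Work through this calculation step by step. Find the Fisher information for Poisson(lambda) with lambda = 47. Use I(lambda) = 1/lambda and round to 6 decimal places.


Fisher information for Poisson: I(lambda) = 1/lambda.
lambda = 47.
I(lambda) = 1/47 = 0.021277

0.021277


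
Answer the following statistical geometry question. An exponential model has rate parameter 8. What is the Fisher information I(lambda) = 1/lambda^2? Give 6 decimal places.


Fisher information for exponential: I(lambda) = 1/lambda^2.
lambda = 8, lambda^2 = 64.
I = 1/64 = 0.015625

0.015625


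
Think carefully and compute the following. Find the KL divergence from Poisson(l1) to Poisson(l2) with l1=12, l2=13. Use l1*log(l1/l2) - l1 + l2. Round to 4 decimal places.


KL divergence for Poisson:
KL = l1*log(l1/l2) - l1 + l2.
l1 = 12, l2 = 13.
log(12/13) = -0.080043.
l1*log(l1/l2) = 12 * -0.080043 = -0.960512.
KL = -0.960512 - 12 + 13 = 0.0395

0.0395


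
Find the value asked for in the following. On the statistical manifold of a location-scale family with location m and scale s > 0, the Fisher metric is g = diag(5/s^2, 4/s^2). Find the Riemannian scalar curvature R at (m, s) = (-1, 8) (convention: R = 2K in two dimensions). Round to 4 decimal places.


The metric has the form g = (A dm^2 + B ds^2)/s^2 with A = 5, B = 4.
Substitute u = sqrt(A/B)*m: g = B*(du^2 + ds^2)/s^2, i.e. B times the
Poincare upper half-plane metric, which has constant Gaussian curvature -1.
Scaling a 2D metric by a constant c divides the Gaussian curvature by c,
so K = -1/B = -1/(4) = -0.2500 everywhere (the point (m, s) = (-1, 8) is irrelevant:
the curvature is constant).
Scalar curvature in dimension 2: R = 2K = -2/(4) = -0.5000.

-0.5000


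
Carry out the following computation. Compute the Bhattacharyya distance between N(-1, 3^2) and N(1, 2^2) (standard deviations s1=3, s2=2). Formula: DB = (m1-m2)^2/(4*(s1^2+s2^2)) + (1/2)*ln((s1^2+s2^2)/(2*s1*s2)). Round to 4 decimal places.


Bhattacharyya distance between two Gaussians:
DB = (m1-m2)^2/(4*(s1^2+s2^2)) + (1/2)*ln((s1^2+s2^2)/(2*s1*s2)).
(m1-m2)^2 = (-2)^2 = 4.
s1^2+s2^2 = 9 + 4 = 13.
term1 = 4/52 = 0.076923.
term2 = 0.5*ln(13/12.0) = 0.040021.
DB = 0.076923 + 0.040021 = 0.1169

0.1169


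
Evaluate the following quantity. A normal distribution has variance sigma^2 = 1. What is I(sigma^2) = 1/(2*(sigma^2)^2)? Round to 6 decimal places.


Fisher information for variance: I(sigma^2) = 1/(2*sigma^4).
sigma^2 = 1, so sigma^4 = 1.
I = 1/(2*1) = 1/2 = 0.500000

0.500000


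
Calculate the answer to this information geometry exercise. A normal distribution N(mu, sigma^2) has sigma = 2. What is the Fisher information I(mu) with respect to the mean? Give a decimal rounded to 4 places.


The Fisher information for the mean of a normal distribution is I(mu) = 1/sigma^2.
sigma = 2, so sigma^2 = 4.
I(mu) = 1/4 = 0.2500

0.2500


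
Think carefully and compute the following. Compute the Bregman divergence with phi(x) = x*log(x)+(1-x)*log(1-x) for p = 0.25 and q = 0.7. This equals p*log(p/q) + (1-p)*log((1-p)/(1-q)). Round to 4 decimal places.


Bregman divergence with negative entropy generator:
D = p*log(p/q) + (1-p)*log((1-p)/(1-q)).
p = 0.25, q = 0.7.
p*log(p/q) = 0.25*log(0.25/0.7) = -0.257405.
(1-p)*log((1-p)/(1-q)) = 0.75*log(0.75/0.3) = 0.687218.
D = -0.257405 + 0.687218 = 0.4298

0.4298


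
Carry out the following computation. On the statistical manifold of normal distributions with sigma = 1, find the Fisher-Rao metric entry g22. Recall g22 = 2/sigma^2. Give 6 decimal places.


For the 2-parameter normal family, the Fisher metric has:
  g11 = 1/sigma^2, g22 = 2/sigma^2.
sigma = 1, sigma^2 = 1.
g22 = 2.000000

2.000000


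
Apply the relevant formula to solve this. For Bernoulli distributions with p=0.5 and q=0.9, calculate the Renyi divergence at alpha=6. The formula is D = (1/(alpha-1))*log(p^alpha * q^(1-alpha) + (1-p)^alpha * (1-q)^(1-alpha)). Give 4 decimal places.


Renyi divergence of order alpha between Bernoulli distributions:
D = (1/(alpha-1))*log(p^alpha * q^(1-alpha) + (1-p)^alpha * (1-q)^(1-alpha)).
alpha = 6, p = 0.5, q = 0.9.
p^alpha * q^(1-alpha) = 0.5^6 * 0.9^-5 = 0.026461.
(1-p)^alpha * (1-q)^(1-alpha) = 0.5^6 * 0.1^-5 = 1562.5.
sum = 0.026461 + 1562.5 = 1562.526461.
D = (1/5)*log(1562.526461) = 1.4708

1.4708


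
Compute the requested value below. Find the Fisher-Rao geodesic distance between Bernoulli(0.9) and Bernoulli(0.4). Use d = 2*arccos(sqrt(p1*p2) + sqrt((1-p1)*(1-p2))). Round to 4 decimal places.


Geodesic distance on Bernoulli manifold:
d(p1,p2) = 2*arccos(sqrt(p1*p2) + sqrt((1-p1)*(1-p2))).
sqrt(p1*p2) = sqrt(0.9*0.4) = 0.6.
sqrt((1-p1)*(1-p2)) = sqrt(0.1*0.6) = 0.244949.
arg = 0.6 + 0.244949 = 0.844949.
d = 2*arccos(0.844949) = 1.1287

1.1287


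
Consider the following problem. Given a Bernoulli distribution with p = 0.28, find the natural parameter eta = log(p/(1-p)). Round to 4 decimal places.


Natural parameter for Bernoulli: eta = log(p/(1-p)).
p = 0.28, 1-p = 0.72.
p/(1-p) = 0.388889.
eta = log(0.388889) = -0.9445

-0.9445


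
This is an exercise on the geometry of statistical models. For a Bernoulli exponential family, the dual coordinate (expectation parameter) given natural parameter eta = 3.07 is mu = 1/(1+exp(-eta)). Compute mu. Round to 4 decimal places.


Dual coordinate (expectation parameter) for Bernoulli:
mu = 1/(1+exp(-eta)).
eta = 3.07.
exp(-eta) = exp(-3.07) = 0.046421.
mu = 1/(1+0.046421) = 0.9556

0.9556


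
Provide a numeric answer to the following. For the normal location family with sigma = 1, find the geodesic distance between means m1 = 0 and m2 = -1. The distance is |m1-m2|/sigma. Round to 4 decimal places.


On the fixed-variance normal subfamily, geodesic distance = |m1-m2|/sigma.
|0 - -1| = 1.
sigma = 1.
d = 1/1 = 1.0000

1.0000


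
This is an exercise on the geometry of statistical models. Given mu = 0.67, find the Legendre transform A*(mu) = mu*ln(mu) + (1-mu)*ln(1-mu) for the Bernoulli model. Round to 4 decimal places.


Legendre transform for Bernoulli:
A*(mu) = mu*log(mu) + (1-mu)*log(1-mu).
mu = 0.67, 1-mu = 0.33.
mu*log(mu) = 0.67*log(0.67) = -0.26832.
(1-mu)*log(1-mu) = 0.33*log(0.33) = -0.365859.
A* = -0.26832 + -0.365859 = -0.6342

-0.6342


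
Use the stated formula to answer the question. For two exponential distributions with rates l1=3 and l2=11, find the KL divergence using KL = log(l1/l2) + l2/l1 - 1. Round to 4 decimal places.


KL divergence for exponential family:
KL = log(l1/l2) + l2/l1 - 1.
log(3/11) = -1.299283.
11/3 = 3.666667.
KL = -1.299283 + 3.666667 - 1 = 1.3674

1.3674


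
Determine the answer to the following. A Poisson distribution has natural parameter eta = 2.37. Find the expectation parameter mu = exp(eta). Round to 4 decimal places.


Expectation parameter for Poisson exponential family:
mu = exp(eta).
eta = 2.37.
mu = exp(2.37) = 10.6974

10.6974


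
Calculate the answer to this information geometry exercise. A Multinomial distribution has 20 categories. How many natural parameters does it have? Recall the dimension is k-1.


Exponential family dimension calculation:
For Multinomial with k=20 categories, dim = k-1 = 19.

19


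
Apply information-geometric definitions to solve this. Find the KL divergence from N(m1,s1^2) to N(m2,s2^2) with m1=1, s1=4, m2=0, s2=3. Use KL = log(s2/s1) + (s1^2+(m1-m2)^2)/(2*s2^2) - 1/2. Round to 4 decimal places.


KL divergence between normal distributions:
KL = log(s2/s1) + (s1^2 + (m1-m2)^2)/(2*s2^2) - 1/2.
log(3/4) = -0.287682.
(4^2 + (1-0)^2)/(2*3^2) = (16 + 1)/18 = 0.944444.
KL = -0.287682 + 0.944444 - 0.5 = 0.1568

0.1568


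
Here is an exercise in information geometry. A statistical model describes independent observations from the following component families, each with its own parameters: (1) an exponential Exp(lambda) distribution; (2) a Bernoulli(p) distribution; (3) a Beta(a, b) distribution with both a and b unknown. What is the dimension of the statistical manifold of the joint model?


The dimension of a statistical manifold equals the number of free
(independent) real parameters of the model. For a product of independent
blocks the parameter counts add.
- exponential (lambda): 1.
- Bernoulli (p): 1.
- Beta (a, b): 2.
Total = 1 + 1 + 2 = 4.
Dimension = 4

4


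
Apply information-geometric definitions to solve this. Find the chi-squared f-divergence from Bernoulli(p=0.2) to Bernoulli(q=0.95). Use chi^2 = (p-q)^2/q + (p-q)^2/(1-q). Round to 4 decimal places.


Chi-squared divergence between Bernoulli distributions:
chi^2 = (p-q)^2/q + (p-q)^2/(1-q).
p = 0.2, q = 0.95, p-q = -0.75.
(p-q)^2 = 0.5625.
term1 = 0.5625/0.95 = 0.592105.
term2 = 0.5625/0.05 = 11.25.
chi^2 = 0.592105 + 11.25 = 11.8421

11.8421


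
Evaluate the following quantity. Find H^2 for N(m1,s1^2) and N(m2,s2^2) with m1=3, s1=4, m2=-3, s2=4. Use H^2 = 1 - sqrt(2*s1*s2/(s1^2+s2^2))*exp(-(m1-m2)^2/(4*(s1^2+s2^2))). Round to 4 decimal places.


Squared Hellinger distance for Gaussians:
H^2 = 1 - sqrt(2*s1*s2/(s1^2+s2^2)) * exp(-(m1-m2)^2/(4*(s1^2+s2^2))).
s1^2 = 16, s2^2 = 16, s1^2+s2^2 = 32.
sqrt(2*4*4/(32)) = 1.0.
(m1-m2)^2 = (6)^2 = 36.
exp(-36/(4*32)) = exp(-0.28125) = 0.75484.
H^2 = 1 - 1.0*0.75484 = 0.2452

0.2452


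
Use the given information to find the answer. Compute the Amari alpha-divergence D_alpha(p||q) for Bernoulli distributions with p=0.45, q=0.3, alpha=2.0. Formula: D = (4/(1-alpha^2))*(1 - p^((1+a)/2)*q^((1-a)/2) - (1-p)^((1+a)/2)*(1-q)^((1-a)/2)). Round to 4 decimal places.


Amari alpha-divergence:
D = (4/(1-alpha^2))*(1 - p^((1+a)/2)*q^((1-a)/2) - (1-p)^((1+a)/2)*(1-q)^((1-a)/2)).
alpha = 2.0, p = 0.45, q = 0.3.
e1 = (1+alpha)/2 = 1.5, e2 = (1-alpha)/2 = -0.5.
t1 = p^e1 * q^e2 = 0.45^1.5 * 0.3^-0.5 = 0.551135.
t2 = (1-p)^e1 * (1-q)^e2 = 0.55^1.5 * 0.7^-0.5 = 0.487523.
4/(1-alpha^2) = -1.333333.
D = -1.333333*(1 - 0.551135 - 0.487523) = 0.0515

0.0515


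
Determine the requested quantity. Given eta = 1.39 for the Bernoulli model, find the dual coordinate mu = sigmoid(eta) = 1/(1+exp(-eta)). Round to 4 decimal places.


Dual coordinate (expectation parameter) for Bernoulli:
mu = 1/(1+exp(-eta)).
eta = 1.39.
exp(-eta) = exp(-1.39) = 0.249075.
mu = 1/(1+0.249075) = 0.8006

0.8006


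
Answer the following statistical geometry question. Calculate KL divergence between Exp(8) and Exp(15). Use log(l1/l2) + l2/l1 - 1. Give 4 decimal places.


KL divergence for exponential family:
KL = log(l1/l2) + l2/l1 - 1.
log(8/15) = -0.628609.
15/8 = 1.875.
KL = -0.628609 + 1.875 - 1 = 0.2464

0.2464


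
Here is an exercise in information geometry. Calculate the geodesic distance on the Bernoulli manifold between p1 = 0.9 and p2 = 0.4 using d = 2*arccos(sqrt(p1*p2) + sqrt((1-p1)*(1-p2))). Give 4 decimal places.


Geodesic distance on Bernoulli manifold:
d(p1,p2) = 2*arccos(sqrt(p1*p2) + sqrt((1-p1)*(1-p2))).
sqrt(p1*p2) = sqrt(0.9*0.4) = 0.6.
sqrt((1-p1)*(1-p2)) = sqrt(0.1*0.6) = 0.244949.
arg = 0.6 + 0.244949 = 0.844949.
d = 2*arccos(0.844949) = 1.1287

1.1287


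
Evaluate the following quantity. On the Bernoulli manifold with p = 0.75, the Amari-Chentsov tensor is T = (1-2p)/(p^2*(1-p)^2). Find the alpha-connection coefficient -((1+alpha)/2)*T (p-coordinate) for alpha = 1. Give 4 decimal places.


Skewness (Amari-Chentsov) tensor: T = (1-2p)/(p^2*(1-p)^2).
p = 0.75, 1-2p = -0.5, p^2 = 0.5625, (1-p)^2 = 0.0625.
T = -0.5/(0.5625 * 0.0625) = -14.222222.
In the p-coordinate, Gamma^(alpha) = Gamma^(0) - (alpha/2)*T with Gamma^(0) = (1/2)*g'(p) = -T/2,
so Gamma^(alpha) = -((1+alpha)/2)*T.
alpha = 1, -(1+alpha)/2 = -1.0.
Gamma = -1.0 * -14.222222 = 14.2222

14.2222


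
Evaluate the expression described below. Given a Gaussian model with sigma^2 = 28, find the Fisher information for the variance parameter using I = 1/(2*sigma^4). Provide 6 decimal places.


Fisher information for variance: I(sigma^2) = 1/(2*sigma^4).
sigma^2 = 28, so sigma^4 = 784.
I = 1/(2*784) = 1/1568 = 0.000638

0.000638


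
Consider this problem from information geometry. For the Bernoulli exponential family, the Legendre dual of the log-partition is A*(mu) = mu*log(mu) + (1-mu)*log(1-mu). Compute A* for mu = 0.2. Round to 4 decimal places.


Legendre transform for Bernoulli:
A*(mu) = mu*log(mu) + (1-mu)*log(1-mu).
mu = 0.2, 1-mu = 0.8.
mu*log(mu) = 0.2*log(0.2) = -0.321888.
(1-mu)*log(1-mu) = 0.8*log(0.8) = -0.178515.
A* = -0.321888 + -0.178515 = -0.5004

-0.5004


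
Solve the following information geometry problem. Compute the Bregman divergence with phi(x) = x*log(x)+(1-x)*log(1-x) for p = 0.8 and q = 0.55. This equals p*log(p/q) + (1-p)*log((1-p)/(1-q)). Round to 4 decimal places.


Bregman divergence with negative entropy generator:
D = p*log(p/q) + (1-p)*log((1-p)/(1-q)).
p = 0.8, q = 0.55.
p*log(p/q) = 0.8*log(0.8/0.55) = 0.299755.
(1-p)*log((1-p)/(1-q)) = 0.2*log(0.2/0.45) = -0.162186.
D = 0.299755 + -0.162186 = 0.1376

0.1376


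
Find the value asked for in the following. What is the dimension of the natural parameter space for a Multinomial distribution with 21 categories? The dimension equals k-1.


Exponential family dimension calculation:
For Multinomial with k=21 categories, dim = k-1 = 20.

20


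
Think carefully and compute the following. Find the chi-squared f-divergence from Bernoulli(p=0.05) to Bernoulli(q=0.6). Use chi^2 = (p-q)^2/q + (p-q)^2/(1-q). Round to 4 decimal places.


Chi-squared divergence between Bernoulli distributions:
chi^2 = (p-q)^2/q + (p-q)^2/(1-q).
p = 0.05, q = 0.6, p-q = -0.55.
(p-q)^2 = 0.3025.
term1 = 0.3025/0.6 = 0.504167.
term2 = 0.3025/0.4 = 0.75625.
chi^2 = 0.504167 + 0.75625 = 1.2604

1.2604


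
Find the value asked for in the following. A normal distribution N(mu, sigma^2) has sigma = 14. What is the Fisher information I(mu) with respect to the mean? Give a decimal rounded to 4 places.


The Fisher information for the mean of a normal distribution is I(mu) = 1/sigma^2.
sigma = 14, so sigma^2 = 196.
I(mu) = 1/196 = 0.0051

0.0051


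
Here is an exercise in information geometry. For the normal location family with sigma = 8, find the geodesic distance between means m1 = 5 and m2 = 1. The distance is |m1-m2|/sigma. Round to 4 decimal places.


On the fixed-variance normal subfamily, geodesic distance = |m1-m2|/sigma.
|5 - 1| = 4.
sigma = 8.
d = 4/8 = 0.5000

0.5000


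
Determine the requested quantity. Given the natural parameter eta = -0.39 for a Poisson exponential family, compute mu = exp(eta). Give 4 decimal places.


Expectation parameter for Poisson exponential family:
mu = exp(eta).
eta = -0.39.
mu = exp(-0.39) = 0.6771

0.6771


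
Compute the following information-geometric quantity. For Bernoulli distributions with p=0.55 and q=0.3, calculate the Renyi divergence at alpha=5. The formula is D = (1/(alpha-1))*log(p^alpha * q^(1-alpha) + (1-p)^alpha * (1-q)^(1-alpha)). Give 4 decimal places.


Renyi divergence of order alpha between Bernoulli distributions:
D = (1/(alpha-1))*log(p^alpha * q^(1-alpha) + (1-p)^alpha * (1-q)^(1-alpha)).
alpha = 5, p = 0.55, q = 0.3.
p^alpha * q^(1-alpha) = 0.55^5 * 0.3^-4 = 6.213387.
(1-p)^alpha * (1-q)^(1-alpha) = 0.45^5 * 0.7^-4 = 0.076855.
sum = 6.213387 + 0.076855 = 6.290242.
D = (1/4)*log(6.290242) = 0.4597

0.4597


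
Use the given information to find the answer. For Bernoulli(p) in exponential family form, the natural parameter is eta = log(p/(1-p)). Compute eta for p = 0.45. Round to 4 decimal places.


Natural parameter for Bernoulli: eta = log(p/(1-p)).
p = 0.45, 1-p = 0.55.
p/(1-p) = 0.818182.
eta = log(0.818182) = -0.2007

-0.2007


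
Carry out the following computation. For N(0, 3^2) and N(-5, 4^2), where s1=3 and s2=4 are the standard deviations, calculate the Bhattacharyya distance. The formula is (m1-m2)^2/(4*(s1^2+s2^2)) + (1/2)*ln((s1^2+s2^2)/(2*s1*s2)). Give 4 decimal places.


Bhattacharyya distance between two Gaussians:
DB = (m1-m2)^2/(4*(s1^2+s2^2)) + (1/2)*ln((s1^2+s2^2)/(2*s1*s2)).
(m1-m2)^2 = (5)^2 = 25.
s1^2+s2^2 = 9 + 16 = 25.
term1 = 25/100 = 0.25.
term2 = 0.5*ln(25/24.0) = 0.020411.
DB = 0.25 + 0.020411 = 0.2704

0.2704


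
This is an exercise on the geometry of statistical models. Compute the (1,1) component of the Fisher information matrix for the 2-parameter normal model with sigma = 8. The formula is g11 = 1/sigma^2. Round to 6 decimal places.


For the 2-parameter normal family, the Fisher metric has:
  g11 = 1/sigma^2, g22 = 2/sigma^2.
sigma = 8, sigma^2 = 64.
g11 = 0.015625

0.015625


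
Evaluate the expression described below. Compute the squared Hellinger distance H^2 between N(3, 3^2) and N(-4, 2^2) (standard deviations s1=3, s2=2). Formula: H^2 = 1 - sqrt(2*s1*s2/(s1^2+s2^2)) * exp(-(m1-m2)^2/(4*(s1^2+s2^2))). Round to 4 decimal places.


Squared Hellinger distance for Gaussians:
H^2 = 1 - sqrt(2*s1*s2/(s1^2+s2^2)) * exp(-(m1-m2)^2/(4*(s1^2+s2^2))).
s1^2 = 9, s2^2 = 4, s1^2+s2^2 = 13.
sqrt(2*3*2/(13)) = 0.960769.
(m1-m2)^2 = (7)^2 = 49.
exp(-49/(4*13)) = exp(-0.942308) = 0.389727.
H^2 = 1 - 0.960769*0.389727 = 0.6256

0.6256


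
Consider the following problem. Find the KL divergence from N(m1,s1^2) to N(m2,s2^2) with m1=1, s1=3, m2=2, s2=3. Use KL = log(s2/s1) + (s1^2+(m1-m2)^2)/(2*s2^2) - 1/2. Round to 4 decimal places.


KL divergence between normal distributions:
KL = log(s2/s1) + (s1^2 + (m1-m2)^2)/(2*s2^2) - 1/2.
log(3/3) = 0.0.
(3^2 + (1-2)^2)/(2*3^2) = (9 + 1)/18 = 0.555556.
KL = 0.0 + 0.555556 - 0.5 = 0.0556

0.0556


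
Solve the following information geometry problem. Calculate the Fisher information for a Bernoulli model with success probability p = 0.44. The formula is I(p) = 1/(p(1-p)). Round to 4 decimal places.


For Bernoulli(p), Fisher information is I(p) = 1/(p*(1-p)).
p = 0.44, 1-p = 0.56.
p*(1-p) = 0.2464.
I(p) = 1/0.2464 = 4.0584

4.0584


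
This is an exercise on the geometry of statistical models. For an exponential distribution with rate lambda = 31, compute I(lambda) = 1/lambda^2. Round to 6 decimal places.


Fisher information for exponential: I(lambda) = 1/lambda^2.
lambda = 31, lambda^2 = 961.
I = 1/961 = 0.001041

0.001041


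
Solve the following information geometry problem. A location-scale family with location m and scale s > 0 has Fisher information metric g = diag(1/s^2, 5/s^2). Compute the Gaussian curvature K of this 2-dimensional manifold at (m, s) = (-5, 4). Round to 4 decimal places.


The metric has the form g = (A dm^2 + B ds^2)/s^2 with A = 1, B = 5.
Substitute u = sqrt(A/B)*m: g = B*(du^2 + ds^2)/s^2, i.e. B times the
Poincare upper half-plane metric, which has constant Gaussian curvature -1.
Scaling a 2D metric by a constant c divides the Gaussian curvature by c,
so K = -1/B = -1/(5) = -0.2000 everywhere (the point (m, s) = (-5, 4) is irrelevant:
the curvature is constant).
The requested Gaussian curvature is K = -0.2000.

-0.2000


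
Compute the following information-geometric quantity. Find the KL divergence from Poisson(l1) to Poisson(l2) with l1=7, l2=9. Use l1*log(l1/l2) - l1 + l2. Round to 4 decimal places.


KL divergence for Poisson:
KL = l1*log(l1/l2) - l1 + l2.
l1 = 7, l2 = 9.
log(7/9) = -0.251314.
l1*log(l1/l2) = 7 * -0.251314 = -1.759201.
KL = -1.759201 - 7 + 9 = 0.2408

0.2408


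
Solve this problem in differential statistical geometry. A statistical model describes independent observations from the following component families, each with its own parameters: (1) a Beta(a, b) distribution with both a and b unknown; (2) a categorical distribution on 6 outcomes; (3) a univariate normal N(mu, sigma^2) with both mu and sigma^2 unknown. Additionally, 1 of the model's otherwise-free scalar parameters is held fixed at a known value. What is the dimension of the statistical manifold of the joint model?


The dimension of a statistical manifold equals the number of free
(independent) real parameters of the model. For a product of independent
blocks the parameter counts add.
- Beta (a, b): 2.
- categorical on 6 outcomes (probabilities sum to 1): 6-1 = 5.
- normal (mu, sigma^2): 2.
Total = 2 + 5 + 2 = 9.
1 parameter(s) fixed at known values: 9 - 1 = 8.
Dimension = 8

8


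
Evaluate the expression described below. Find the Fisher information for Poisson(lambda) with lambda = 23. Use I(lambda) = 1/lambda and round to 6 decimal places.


Fisher information for Poisson: I(lambda) = 1/lambda.
lambda = 23.
I(lambda) = 1/23 = 0.043478

0.043478


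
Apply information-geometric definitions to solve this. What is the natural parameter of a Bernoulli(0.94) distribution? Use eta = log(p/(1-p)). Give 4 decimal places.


Natural parameter for Bernoulli: eta = log(p/(1-p)).
p = 0.94, 1-p = 0.06.
p/(1-p) = 15.666667.
eta = log(15.666667) = 2.7515

2.7515


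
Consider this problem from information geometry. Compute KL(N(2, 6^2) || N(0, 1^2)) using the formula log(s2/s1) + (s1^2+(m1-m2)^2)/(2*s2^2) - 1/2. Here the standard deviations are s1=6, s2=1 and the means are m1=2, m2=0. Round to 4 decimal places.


KL divergence between normal distributions:
KL = log(s2/s1) + (s1^2 + (m1-m2)^2)/(2*s2^2) - 1/2.
log(1/6) = -1.791759.
(6^2 + (2-0)^2)/(2*1^2) = (36 + 4)/2 = 20.0.
KL = -1.791759 + 20.0 - 0.5 = 17.7082

17.7082


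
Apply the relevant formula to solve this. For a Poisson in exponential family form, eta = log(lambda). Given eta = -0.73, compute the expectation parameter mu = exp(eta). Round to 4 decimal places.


Expectation parameter for Poisson exponential family:
mu = exp(eta).
eta = -0.73.
mu = exp(-0.73) = 0.4819

0.4819


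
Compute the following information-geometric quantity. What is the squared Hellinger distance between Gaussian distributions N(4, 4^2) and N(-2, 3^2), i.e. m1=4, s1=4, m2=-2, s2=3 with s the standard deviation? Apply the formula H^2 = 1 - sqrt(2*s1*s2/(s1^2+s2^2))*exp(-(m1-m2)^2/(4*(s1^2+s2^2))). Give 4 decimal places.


Squared Hellinger distance for Gaussians:
H^2 = 1 - sqrt(2*s1*s2/(s1^2+s2^2)) * exp(-(m1-m2)^2/(4*(s1^2+s2^2))).
s1^2 = 16, s2^2 = 9, s1^2+s2^2 = 25.
sqrt(2*4*3/(25)) = 0.979796.
(m1-m2)^2 = (6)^2 = 36.
exp(-36/(4*25)) = exp(-0.36) = 0.697676.
H^2 = 1 - 0.979796*0.697676 = 0.3164

0.3164


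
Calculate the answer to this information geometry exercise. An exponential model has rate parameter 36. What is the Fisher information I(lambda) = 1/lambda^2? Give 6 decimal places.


Fisher information for exponential: I(lambda) = 1/lambda^2.
lambda = 36, lambda^2 = 1296.
I = 1/1296 = 0.000772

0.000772


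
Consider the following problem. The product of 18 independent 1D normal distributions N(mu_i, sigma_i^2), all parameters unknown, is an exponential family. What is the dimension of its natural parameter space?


Exponential family dimension calculation:
Each univariate normal has two natural parameters (mu/sigma^2 and -1/(2 sigma^2)).
With 18 independent components, dim = 2 * 18 = 36.

36


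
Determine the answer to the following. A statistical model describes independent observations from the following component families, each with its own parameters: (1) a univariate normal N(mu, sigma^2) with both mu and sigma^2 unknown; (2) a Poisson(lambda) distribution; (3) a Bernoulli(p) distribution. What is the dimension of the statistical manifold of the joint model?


The dimension of a statistical manifold equals the number of free
(independent) real parameters of the model. For a product of independent
blocks the parameter counts add.
- normal (mu, sigma^2): 2.
- Poisson (lambda): 1.
- Bernoulli (p): 1.
Total = 2 + 1 + 1 = 4.
Dimension = 4

4


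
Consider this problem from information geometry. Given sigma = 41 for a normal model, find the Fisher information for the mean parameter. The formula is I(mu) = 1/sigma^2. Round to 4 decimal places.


The Fisher information for the mean of a normal distribution is I(mu) = 1/sigma^2.
sigma = 41, so sigma^2 = 1681.
I(mu) = 1/1681 = 0.0006

0.0006


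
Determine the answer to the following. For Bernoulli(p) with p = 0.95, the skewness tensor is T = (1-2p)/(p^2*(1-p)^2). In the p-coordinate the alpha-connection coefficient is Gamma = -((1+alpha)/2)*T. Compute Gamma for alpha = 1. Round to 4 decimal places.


Skewness (Amari-Chentsov) tensor: T = (1-2p)/(p^2*(1-p)^2).
p = 0.95, 1-2p = -0.9, p^2 = 0.9025, (1-p)^2 = 0.0025.
T = -0.9/(0.9025 * 0.0025) = -398.891967.
In the p-coordinate, Gamma^(alpha) = Gamma^(0) - (alpha/2)*T with Gamma^(0) = (1/2)*g'(p) = -T/2,
so Gamma^(alpha) = -((1+alpha)/2)*T.
alpha = 1, -(1+alpha)/2 = -1.0.
Gamma = -1.0 * -398.891967 = 398.8920

398.8920


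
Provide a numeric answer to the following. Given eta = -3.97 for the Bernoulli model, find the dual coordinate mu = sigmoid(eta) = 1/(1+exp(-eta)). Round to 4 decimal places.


Dual coordinate (expectation parameter) for Bernoulli:
mu = 1/(1+exp(-eta)).
eta = -3.97.
exp(-eta) = exp(3.97) = 52.984531.
mu = 1/(1+52.984531) = 0.0185

0.0185


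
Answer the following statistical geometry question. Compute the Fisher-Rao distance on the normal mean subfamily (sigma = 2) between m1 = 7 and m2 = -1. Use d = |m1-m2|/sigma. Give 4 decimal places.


On the fixed-variance normal subfamily, geodesic distance = |m1-m2|/sigma.
|7 - -1| = 8.
sigma = 2.
d = 8/2 = 4.0000

4.0000


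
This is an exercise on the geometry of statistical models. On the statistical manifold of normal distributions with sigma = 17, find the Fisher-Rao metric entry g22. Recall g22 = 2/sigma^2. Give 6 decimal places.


For the 2-parameter normal family, the Fisher metric has:
  g11 = 1/sigma^2, g22 = 2/sigma^2.
sigma = 17, sigma^2 = 289.
g22 = 0.006920

0.006920


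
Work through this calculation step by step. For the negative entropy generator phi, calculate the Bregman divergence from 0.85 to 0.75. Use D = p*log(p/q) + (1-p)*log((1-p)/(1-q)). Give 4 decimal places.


Bregman divergence with negative entropy generator:
D = p*log(p/q) + (1-p)*log((1-p)/(1-q)).
p = 0.85, q = 0.75.
p*log(p/q) = 0.85*log(0.85/0.75) = 0.106389.
(1-p)*log((1-p)/(1-q)) = 0.15*log(0.15/0.25) = -0.076624.
D = 0.106389 + -0.076624 = 0.0298

0.0298


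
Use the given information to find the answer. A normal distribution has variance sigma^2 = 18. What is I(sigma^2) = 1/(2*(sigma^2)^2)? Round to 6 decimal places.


Fisher information for variance: I(sigma^2) = 1/(2*sigma^4).
sigma^2 = 18, so sigma^4 = 324.
I = 1/(2*324) = 1/648 = 0.001543

0.001543


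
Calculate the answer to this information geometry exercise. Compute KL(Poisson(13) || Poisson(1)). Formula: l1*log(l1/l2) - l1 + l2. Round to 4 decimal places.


KL divergence for Poisson:
KL = l1*log(l1/l2) - l1 + l2.
l1 = 13, l2 = 1.
log(13/1) = 2.564949.
l1*log(l1/l2) = 13 * 2.564949 = 33.344342.
KL = 33.344342 - 13 + 1 = 21.3443

21.3443


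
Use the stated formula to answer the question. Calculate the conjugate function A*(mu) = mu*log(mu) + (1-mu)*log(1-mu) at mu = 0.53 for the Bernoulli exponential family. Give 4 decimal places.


Legendre transform for Bernoulli:
A*(mu) = mu*log(mu) + (1-mu)*log(1-mu).
mu = 0.53, 1-mu = 0.47.
mu*log(mu) = 0.53*log(0.53) = -0.336485.
(1-mu)*log(1-mu) = 0.47*log(0.47) = -0.354861.
A* = -0.336485 + -0.354861 = -0.6913

-0.6913


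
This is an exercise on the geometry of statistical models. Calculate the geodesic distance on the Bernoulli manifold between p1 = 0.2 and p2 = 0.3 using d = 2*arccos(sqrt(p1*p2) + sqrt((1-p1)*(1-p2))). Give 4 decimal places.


Geodesic distance on Bernoulli manifold:
d(p1,p2) = 2*arccos(sqrt(p1*p2) + sqrt((1-p1)*(1-p2))).
sqrt(p1*p2) = sqrt(0.2*0.3) = 0.244949.
sqrt((1-p1)*(1-p2)) = sqrt(0.8*0.7) = 0.748331.
arg = 0.244949 + 0.748331 = 0.99328.
d = 2*arccos(0.99328) = 0.2320

0.2320


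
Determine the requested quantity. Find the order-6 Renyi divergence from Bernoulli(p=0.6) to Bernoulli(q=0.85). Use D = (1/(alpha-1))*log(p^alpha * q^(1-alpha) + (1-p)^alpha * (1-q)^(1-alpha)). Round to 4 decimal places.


Renyi divergence of order alpha between Bernoulli distributions:
D = (1/(alpha-1))*log(p^alpha * q^(1-alpha) + (1-p)^alpha * (1-q)^(1-alpha)).
alpha = 6, p = 0.6, q = 0.85.
p^alpha * q^(1-alpha) = 0.6^6 * 0.85^-5 = 0.105151.
(1-p)^alpha * (1-q)^(1-alpha) = 0.4^6 * 0.15^-5 = 53.939095.
sum = 0.105151 + 53.939095 = 54.044246.
D = (1/5)*log(54.044246) = 0.7980

0.7980


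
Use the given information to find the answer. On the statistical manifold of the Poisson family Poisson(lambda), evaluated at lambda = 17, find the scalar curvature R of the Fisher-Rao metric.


This family has a single free parameter, so its statistical manifold
is 1-dimensional. The Riemann curvature tensor of any 1-dimensional
Riemannian manifold vanishes identically, so R = 0.

0


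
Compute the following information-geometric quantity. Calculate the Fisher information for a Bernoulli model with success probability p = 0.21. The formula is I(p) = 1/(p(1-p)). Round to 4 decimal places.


For Bernoulli(p), Fisher information is I(p) = 1/(p*(1-p)).
p = 0.21, 1-p = 0.79.
p*(1-p) = 0.1659.
I(p) = 1/0.1659 = 6.0277

6.0277


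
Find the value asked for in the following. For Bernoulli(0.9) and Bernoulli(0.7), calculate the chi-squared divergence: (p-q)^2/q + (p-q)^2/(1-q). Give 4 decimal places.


Chi-squared divergence between Bernoulli distributions:
chi^2 = (p-q)^2/q + (p-q)^2/(1-q).
p = 0.9, q = 0.7, p-q = 0.2.
(p-q)^2 = 0.04.
term1 = 0.04/0.7 = 0.057143.
term2 = 0.04/0.3 = 0.133333.
chi^2 = 0.057143 + 0.133333 = 0.1905

0.1905


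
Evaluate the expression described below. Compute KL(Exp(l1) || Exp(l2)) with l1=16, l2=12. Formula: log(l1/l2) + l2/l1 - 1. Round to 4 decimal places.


KL divergence for exponential family:
KL = log(l1/l2) + l2/l1 - 1.
log(16/12) = 0.287682.
12/16 = 0.75.
KL = 0.287682 + 0.75 - 1 = 0.0377

0.0377


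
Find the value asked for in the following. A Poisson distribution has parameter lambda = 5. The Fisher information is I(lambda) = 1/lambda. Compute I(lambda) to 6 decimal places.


Fisher information for Poisson: I(lambda) = 1/lambda.
lambda = 5.
I(lambda) = 1/5 = 0.200000

0.200000


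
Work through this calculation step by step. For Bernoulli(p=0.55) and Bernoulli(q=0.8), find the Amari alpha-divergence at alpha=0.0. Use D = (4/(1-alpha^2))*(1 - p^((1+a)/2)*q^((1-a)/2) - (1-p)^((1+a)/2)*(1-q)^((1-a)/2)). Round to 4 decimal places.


Amari alpha-divergence:
D = (4/(1-alpha^2))*(1 - p^((1+a)/2)*q^((1-a)/2) - (1-p)^((1+a)/2)*(1-q)^((1-a)/2)).
alpha = 0.0, p = 0.55, q = 0.8.
e1 = (1+alpha)/2 = 0.5, e2 = (1-alpha)/2 = 0.5.
t1 = p^e1 * q^e2 = 0.55^0.5 * 0.8^0.5 = 0.663325.
t2 = (1-p)^e1 * (1-q)^e2 = 0.45^0.5 * 0.2^0.5 = 0.3.
4/(1-alpha^2) = 4.0.
D = 4.0*(1 - 0.663325 - 0.3) = 0.1467

0.1467


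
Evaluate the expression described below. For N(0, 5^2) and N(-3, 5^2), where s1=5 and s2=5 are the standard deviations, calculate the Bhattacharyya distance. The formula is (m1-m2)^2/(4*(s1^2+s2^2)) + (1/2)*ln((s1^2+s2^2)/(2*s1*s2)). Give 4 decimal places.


Bhattacharyya distance between two Gaussians:
DB = (m1-m2)^2/(4*(s1^2+s2^2)) + (1/2)*ln((s1^2+s2^2)/(2*s1*s2)).
(m1-m2)^2 = (3)^2 = 9.
s1^2+s2^2 = 25 + 25 = 50.
term1 = 9/200 = 0.045.
term2 = 0.5*ln(50/50.0) = 0.0.
DB = 0.045 + 0.0 = 0.0450

0.0450
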